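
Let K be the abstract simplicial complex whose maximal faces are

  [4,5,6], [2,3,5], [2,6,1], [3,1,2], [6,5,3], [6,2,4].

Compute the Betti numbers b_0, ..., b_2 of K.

b_0 = 1, b_1 = 1, b_2 = 0.

K has 6 vertices, 12 edges, 6 triangles.
rank ∂_0 = 0, rank ∂_1 = 5 ⇒ b_0 = 6 − 0 − 5 = 1; all invariant factors of ∂_1 are 1 so no torsion. So H_0 = Z.
rank ∂_1 = 5, rank ∂_2 = 6 ⇒ b_1 = 12 − 5 − 6 = 1; all invariant factors of ∂_2 are 1 so no torsion. So H_1 = Z.
rank ∂_2 = 6, rank ∂_3 = 0 ⇒ b_2 = 6 − 6 − 0 = 0. So H_2 = 0.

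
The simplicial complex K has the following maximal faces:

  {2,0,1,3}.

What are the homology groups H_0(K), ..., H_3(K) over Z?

Order the vertices as 0 < 1 < 2 < 3. Listing each simplex with vertices in this order, K has dimension 3 with simplices:

  0-simplices (4): [0], [1], [2], [3]
  1-simplices (6): [0,1], [0,2], [0,3], [1,2], [1,3], [2,3]
  2-simplices (4): [0,1,2], [0,1,3], [0,2,3], [1,2,3]
  3-simplices (1): [0,1,2,3]

so the chain groups are C_0 ≅ Z^4, C_1 ≅ Z^6, C_2 ≅ Z^4, C_3 ≅ Z^1.

Boundary ∂_1: C_1 → C_0 sends each edge [p,q] (with p < q) to q − p. For instance
  ∂[0,1] = [1] − [0].
As a 4×6 matrix over Z this has rank 3, with invariant factors (1,1,1).

Boundary ∂_2: C_2 → C_1 sends each 2-simplex [p,q,r] to [q,r] − [p,r] + [p,q]. For instance
  ∂[0,2,3] = [2,3] − [0,3] + [0,2],
  ∂[0,1,2] = [1,2] − [0,2] + [0,1].
This gives a 6×4 integer matrix of rank 3; reducing to Smith normal form yields diagonal entries (1,1,1).

The boundary map ∂_3: C_3 → C_2 sends each 3-simplex σ to the alternating sum Σ_i (−1)^i (σ with its i-th vertex removed). For instance
  ∂[0,1,2,3] = [1,2,3] − [0,2,3] + [0,1,3] − [0,1,2].
The 4×1 boundary matrix has rank 1 and Smith normal form diag(1).

Reading off H_k = ker ∂_k / im ∂_{k+1}:

  H_0: rank C_0 − rank ∂_1 = 4 − 3 = 1, and the invariant factors of ∂_1 are all 1, so H_0 ≅ Z.
  H_1: rank ker ∂_1 − rank ∂_2 = (6 − 3) − 3 = 0, and the invariant factors of ∂_2 are all 1, so H_1 ≅ 0.
  H_2: rank ker ∂_2 − rank ∂_3 = (4 − 3) − 1 = 0, and the invariant factors of ∂_3 are all 1, so H_2 ≅ 0.
  H_3: rank ker ∂_3 − rank ∂_4 = (1 − 1) − 0 = 0, and there is no ∂_4, so H_3 ≅ 0.

H_0 = Z,  H_1 = 0,  H_2 = 0,  H_3 = 0.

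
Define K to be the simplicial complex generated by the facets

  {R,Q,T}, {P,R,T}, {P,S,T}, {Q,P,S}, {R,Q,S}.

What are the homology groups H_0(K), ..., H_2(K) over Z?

H_0 = Z,  H_1 = Z,  H_2 = 0.

We work with the vertex ordering P < Q < R < S < T. The simplices of K, each written with vertices in increasing order, are:

  0-simplices (5): P, Q, R, S, T
  1-simplices (10): PQ, PR, PS, PT, QR, QS, QT, RS, RT, ST
  2-simplices (5): PQS, PRT, PST, QRS, QRT

Hence C_0 ≅ Z^5, C_1 ≅ Z^10, C_2 ≅ Z^5.

Boundary ∂_1: C_1 → C_0 is given by ∂[p,q] = [q] − [p].
This gives a 5×10 integer matrix of rank 4; reducing to Smith normal form yields diagonal entries (1,1,1,1).

The boundary map ∂_2: C_2 → C_1 acts by ∂[p,q,r] = [q,r] − [p,r] + [p,q]. For instance
  ∂PRT = RT − PT + PR,
  ∂PQS = QS − PS + PQ.
The resulting 10×5 matrix has rank 5, and its Smith normal form has invariant factors (1,1,1,1,1).

Now H_k = ker ∂_k / im ∂_{k+1}, so:

  H_0: rank C_0 − rank ∂_1 = 5 − 4 = 1, and the invariant factors of ∂_1 are all 1, so H_0 = Z.
  H_1: rank ker ∂_1 − rank ∂_2 = (10 − 4) − 5 = 1, and the invariant factors of ∂_2 are all 1, so H_1 = Z.
  H_2: rank ker ∂_2 − rank ∂_3 = (5 − 5) − 0 = 0, and there is no ∂_3, so H_2 = 0.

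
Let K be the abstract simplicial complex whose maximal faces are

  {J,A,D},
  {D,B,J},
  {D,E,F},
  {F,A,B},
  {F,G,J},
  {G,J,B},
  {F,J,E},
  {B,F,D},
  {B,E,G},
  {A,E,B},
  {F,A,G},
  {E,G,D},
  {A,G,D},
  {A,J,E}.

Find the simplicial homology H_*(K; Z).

H_0 = Z,  H_1 = Z^2,  H_2 = Z.

Order the vertices as A < B < D < E < F < G < J. Listing each simplex with vertices in this order, K has dimension 2 with simplices:

  0-simplices (7): A, B, D, E, F, G, J
  1-simplices (21): AB, AD, AE, AF, AG, AJ, BD, BE, BF, BG, BJ, DE, DF, DG, DJ, EF, EG, EJ, FG, FJ, GJ
  2-simplices (14): ABE, ABF, ADG, ADJ, AEJ, AFG, BDF, BDJ, BEG, BGJ, DEF, DEG, EFJ, FGJ

so the chain groups are C_0 ≅ Z^7, C_1 ≅ Z^21, C_2 ≅ Z^14.

Boundary ∂_1: C_1 → C_0 is given by ∂[p,q] = [q] − [p].
The 7×21 boundary matrix has rank 6 and Smith normal form diag(1,1,1,1,1,1).

Boundary ∂_2: C_2 → C_1 maps a triangle to the signed sum of its edges. For instance
  ∂ADG = DG − AG + AD,
  ∂EFJ = FJ − EJ + EF.
As a 21×14 matrix over Z this has rank 13, with invariant factors (1,1,1,1,1,1,1,1,1,1,1,1,1).

From H_k ≅ ker(∂_k) / im(∂_{k+1}) we obtain:

  H_0: rank C_0 − rank ∂_1 = 7 − 6 = 1, and the invariant factors of ∂_1 are all 1, so H_0 = Z.
  H_1: rank ker ∂_1 − rank ∂_2 = (21 − 6) − 13 = 2, and the invariant factors of ∂_2 are all 1, so H_1 = Z^2.
  H_2: rank ker ∂_2 − rank ∂_3 = (14 − 13) − 0 = 1, and there is no ∂_3, so H_2 = Z.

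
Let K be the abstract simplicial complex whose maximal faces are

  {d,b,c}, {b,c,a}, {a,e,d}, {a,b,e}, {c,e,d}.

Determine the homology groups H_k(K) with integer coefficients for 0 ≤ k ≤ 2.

H_0 ≅ Z,  H_1 ≅ Z,  H_2 = 0.

K has 5 vertices, 10 edges, 5 triangles.
rank ∂_0 = 0, rank ∂_1 = 4 ⇒ b_0 = 5 − 0 − 4 = 1; all invariant factors of ∂_1 are 1 so no torsion. So H_0 = Z.
rank ∂_1 = 4, rank ∂_2 = 5 ⇒ b_1 = 10 − 4 − 5 = 1; all invariant factors of ∂_2 are 1 so no torsion. So H_1 = Z.
rank ∂_2 = 5, rank ∂_3 = 0 ⇒ b_2 = 5 − 5 − 0 = 0. So H_2 = 0.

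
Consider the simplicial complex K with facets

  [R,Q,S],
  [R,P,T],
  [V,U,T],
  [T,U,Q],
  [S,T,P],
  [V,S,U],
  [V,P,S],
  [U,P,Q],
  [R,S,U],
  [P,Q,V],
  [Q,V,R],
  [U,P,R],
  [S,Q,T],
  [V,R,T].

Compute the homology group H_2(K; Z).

H_2 ≅ Z.

K has 7 vertices, 21 edges, 14 triangles.
rank ∂_2 = 13, rank ∂_3 = 0 ⇒ b_2 = 14 − 13 − 0 = 1. So H_2 = Z.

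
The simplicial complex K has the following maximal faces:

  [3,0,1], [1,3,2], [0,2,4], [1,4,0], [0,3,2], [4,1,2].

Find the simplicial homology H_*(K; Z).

Order the vertices as 0 < 1 < 2 < 3 < 4. Listing each simplex with vertices in this order, K has dimension 2 with simplices:

  0-simplices (5): [0], [1], [2], [3], [4]
  1-simplices (9): [0,1], [0,2], [0,3], [0,4], [1,2], [1,3], [1,4], [2,3], [2,4]
  2-simplices (6): [0,1,3], [0,1,4], [0,2,3], [0,2,4], [1,2,3], [1,2,4]

Hence C_0 ≅ Z^5, C_1 ≅ Z^9, C_2 ≅ Z^6.

The boundary map ∂_1: C_1 → C_0 maps an edge to its endpoints' difference, ∂[p,q] = q − p.
The resulting 5×9 matrix has rank 4, and its Smith normal form has invariant factors (1,1,1,1).

∂_2: C_2 → C_1 sends each 2-simplex [p,q,r] to [q,r] − [p,r] + [p,q]. For instance
  ∂[1,2,3] = [2,3] − [1,3] + [1,2],
  ∂[0,2,4] = [2,4] − [0,4] + [0,2].
The resulting 9×6 matrix has rank 5, and its Smith normal form has invariant factors (1,1,1,1,1).

Now H_k = ker ∂_k / im ∂_{k+1}, so:

  H_0: rank C_0 − rank ∂_1 = 5 − 4 = 1, and the invariant factors of ∂_1 are all 1, so H_0 = Z.
  H_1: rank ker ∂_1 − rank ∂_2 = (9 − 4) − 5 = 0, and the invariant factors of ∂_2 are all 1, so H_1 = 0.
  H_2: rank ker ∂_2 − rank ∂_3 = (6 − 5) − 0 = 1, and there is no ∂_3, so H_2 = Z.

(K is a triangulation of the 2-sphere S^2.)

H_0 = Z,  H_1 = 0,  H_2 = Z.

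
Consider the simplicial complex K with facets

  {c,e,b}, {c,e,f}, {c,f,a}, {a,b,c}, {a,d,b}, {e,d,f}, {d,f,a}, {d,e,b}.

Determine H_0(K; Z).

H_0 ≅ Z.

We work with the vertex ordering a < b < c < d < e < f. The simplices of K, each written with vertices in increasing order, are:

  0-simplices (6): a, b, c, d, e, f
  1-simplices (12): ab, ac, ad, af, bc, bd, be, ce, cf, de, df, ef
  2-simplices (8): abc, abd, acf, adf, bce, bde, cef, def

so the chain groups are C_0 ≅ Z^6, C_1 ≅ Z^12, C_2 ≅ Z^8.

The boundary map ∂_1: C_1 → C_0 maps an edge to its endpoints' difference, ∂[p,q] = q − p. For instance
  ∂cf = f − c.
The 6×12 boundary matrix has rank 5 and Smith normal form diag(1,1,1,1,1).

∂_2: C_2 → C_1 maps a triangle to the signed sum of its edges. For instance
  ∂abd = bd − ad + ab,
  ∂adf = df − af + ad.
This gives a 12×8 integer matrix of rank 7; reducing to Smith normal form yields diagonal entries (1,1,1,1,1,1,1).

From H_k ≅ ker(∂_k) / im(∂_{k+1}) we obtain:

  H_0: rank C_0 − rank ∂_1 = 6 − 5 = 1, and the invariant factors of ∂_1 are all 1, so H_0 = Z.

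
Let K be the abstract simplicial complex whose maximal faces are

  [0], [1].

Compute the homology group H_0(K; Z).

H_0 = Z^2.

Order the vertices as 0 < 1. Listing each simplex with vertices in this order, K has dimension 0 with simplices:

  0-simplices (2): [0], [1]

so the chain groups are C_0 ≅ Z^2.

Reading off H_k = ker ∂_k / im ∂_{k+1}:

  H_0: rank C_0 − rank ∂_1 = 2 − 0 = 2, and there is no ∂_1, so H_0 ≅ Z^2.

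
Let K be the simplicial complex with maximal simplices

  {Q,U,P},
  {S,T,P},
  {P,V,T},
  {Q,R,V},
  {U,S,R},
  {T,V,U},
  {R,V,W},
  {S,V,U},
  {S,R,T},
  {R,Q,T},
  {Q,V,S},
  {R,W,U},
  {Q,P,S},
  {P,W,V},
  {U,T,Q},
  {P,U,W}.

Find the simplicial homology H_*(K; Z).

H_0 = Z,  H_1 = Z^2,  H_2 = Z.

Fix the vertex order P < Q < R < S < T < U < V < W and write every simplex with vertices in increasing order. Then dim K = 2 and the simplices of K are:

  0-simplices (8): P, Q, R, S, T, U, V, W
  1-simplices (24): PQ, PS, PT, PU, PV, PW, QR, QS, QT, QU, QV, RS, RT, RU, RV, RW, ST, SU, SV, TU, TV, UV, UW, VW
  2-simplices (16): PQS, PQU, PST, PTV, PUW, PVW, QRT, QRV, QSV, QTU, RST, RSU, RUW, RVW, SUV, TUV

giving chain groups C_0 ≅ Z^8, C_1 ≅ Z^24, C_2 ≅ Z^16.

∂_1: C_1 → C_0 sends each edge [p,q] (with p < q) to q − p. For instance
  ∂RW = W − R.
The 8×24 boundary matrix has rank 7 and Smith normal form diag(1,1,1,1,1,1,1).

∂_2: C_2 → C_1 acts by ∂[p,q,r] = [q,r] − [p,r] + [p,q]. For instance
  ∂PQU = QU − PU + PQ,
  ∂TUV = UV − TV + TU.
The resulting 24×16 matrix has rank 15, and its Smith normal form has invariant factors (1,1,1,1,1,1,1,1,1,1,1,1,1,1,1).

Computing H_k = (kernel of ∂_k) / (image of ∂_{k+1}):

  H_0: rank C_0 − rank ∂_1 = 8 − 7 = 1, and the invariant factors of ∂_1 are all 1, so H_0 ≅ Z.
  H_1: rank ker ∂_1 − rank ∂_2 = (24 − 7) − 15 = 2, and the invariant factors of ∂_2 are all 1, so H_1 ≅ Z^2.
  H_2: rank ker ∂_2 − rank ∂_3 = (16 − 15) − 0 = 1, and there is no ∂_3, so H_2 ≅ Z.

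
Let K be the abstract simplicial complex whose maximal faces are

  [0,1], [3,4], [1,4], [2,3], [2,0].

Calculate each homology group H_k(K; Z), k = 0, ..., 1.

Take the total order 0 < 1 < 2 < 3 < 4 on the vertex set. Then K (dimension 1) consists of the simplices:

  0-simplices (5): [0], [1], [2], [3], [4]
  1-simplices (5): [0,1], [0,2], [1,4], [2,3], [3,4]

giving chain groups C_0 ≅ Z^5, C_1 ≅ Z^5.

The boundary map ∂_1: C_1 → C_0 sends each edge [p,q] (with p < q) to q − p.
The resulting 5×5 matrix has rank 4, and its Smith normal form has invariant factors (1,1,1,1).

Now H_k = ker ∂_k / im ∂_{k+1}, so:

  H_0: rank C_0 − rank ∂_1 = 5 − 4 = 1, and the invariant factors of ∂_1 are all 1, so H_0 = Z.
  H_1: rank ker ∂_1 − rank ∂_2 = (5 − 4) − 0 = 1, and there is no ∂_2, so H_1 = Z.

(K is a triangulation of the circle S^1.)

H_0 ≅ Z,  H_1 ≅ Z.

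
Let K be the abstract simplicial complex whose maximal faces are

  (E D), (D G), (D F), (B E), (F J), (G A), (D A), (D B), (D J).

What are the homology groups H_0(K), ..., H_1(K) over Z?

Order the vertices as A < B < D < E < F < G < J. Listing each simplex with vertices in this order, K has dimension 1 with simplices:

  0-simplices (7): A, B, D, E, F, G, J
  1-simplices (9): AD, AG, BD, BE, DE, DF, DG, DJ, FJ

so the chain groups are C_0 ≅ Z^7, C_1 ≅ Z^9.

∂_1: C_1 → C_0 maps an edge to its endpoints' difference, ∂[p,q] = q − p.
The 7×9 boundary matrix has rank 6 and Smith normal form diag(1,1,1,1,1,1).

From H_k ≅ ker(∂_k) / im(∂_{k+1}) we obtain:

  H_0: rank C_0 − rank ∂_1 = 7 − 6 = 1, and the invariant factors of ∂_1 are all 1, so H_0 ≅ Z.
  H_1: rank ker ∂_1 − rank ∂_2 = (9 − 6) − 0 = 3, and there is no ∂_2, so H_1 ≅ Z^3.

H_0 ≅ Z,  H_1 ≅ Z^3.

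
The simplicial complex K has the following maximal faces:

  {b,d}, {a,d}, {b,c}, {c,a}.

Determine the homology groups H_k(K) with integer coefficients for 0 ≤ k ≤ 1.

K has 4 vertices, 4 edges.
rank ∂_0 = 0, rank ∂_1 = 3 ⇒ b_0 = 4 − 0 − 3 = 1; all invariant factors of ∂_1 are 1 so no torsion. So H_0 ≅ Z.
rank ∂_1 = 3, rank ∂_2 = 0 ⇒ b_1 = 4 − 3 − 0 = 1. So H_1 ≅ Z.

H_0 = Z,  H_1 = Z.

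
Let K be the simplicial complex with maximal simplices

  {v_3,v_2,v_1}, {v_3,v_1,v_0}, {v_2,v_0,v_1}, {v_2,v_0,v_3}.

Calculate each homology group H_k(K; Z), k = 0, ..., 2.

We work with the vertex ordering v_0 < v_1 < v_2 < v_3. The simplices of K, each written with vertices in increasing order, are:

  0-simplices (4): [v_0], [v_1], [v_2], [v_3]
  1-simplices (6): [v_0,v_1], [v_0,v_2], [v_0,v_3], [v_1,v_2], [v_1,v_3], [v_2,v_3]
  2-simplices (4): [v_0,v_1,v_2], [v_0,v_1,v_3], [v_0,v_2,v_3], [v_1,v_2,v_3]

so the chain groups are C_0 ≅ Z^4, C_1 ≅ Z^6, C_2 ≅ Z^4.

The boundary map ∂_1: C_1 → C_0 sends each edge [p,q] (with p < q) to q − p.
As a 4×6 matrix over Z this has rank 3, with invariant factors (1,1,1).

∂_2: C_2 → C_1 sends each 2-simplex [p,q,r] to [q,r] − [p,r] + [p,q]. For instance
  ∂[v_0,v_2,v_3] = [v_2,v_3] − [v_0,v_3] + [v_0,v_2],
  ∂[v_0,v_1,v_3] = [v_1,v_3] − [v_0,v_3] + [v_0,v_1].
As a 6×4 matrix over Z this has rank 3, with invariant factors (1,1,1).

Now H_k = ker ∂_k / im ∂_{k+1}, so:

  H_0: rank C_0 − rank ∂_1 = 4 − 3 = 1, and the invariant factors of ∂_1 are all 1, so H_0 ≅ Z.
  H_1: rank ker ∂_1 − rank ∂_2 = (6 − 3) − 3 = 0, and the invariant factors of ∂_2 are all 1, so H_1 ≅ 0.
  H_2: rank ker ∂_2 − rank ∂_3 = (4 − 3) − 0 = 1, and there is no ∂_3, so H_2 ≅ Z.

As a check, the Euler characteristic is 4 − 6 + 4 = 2, which agrees with 1 − 0 + 1 = 2.

H_0 = Z,  H_1 = 0,  H_2 = Z.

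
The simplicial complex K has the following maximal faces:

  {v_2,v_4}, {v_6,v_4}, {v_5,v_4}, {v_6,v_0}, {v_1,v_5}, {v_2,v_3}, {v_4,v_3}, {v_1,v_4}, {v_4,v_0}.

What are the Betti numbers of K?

Fix the vertex order v_0 < v_1 < v_2 < v_3 < v_4 < v_5 < v_6 and write every simplex with vertices in increasing order. Then dim K = 1 and the simplices of K are:

  0-simplices (7): [v_0], [v_1], [v_2], [v_3], [v_4], [v_5], [v_6]
  1-simplices (9): [v_0,v_4], [v_0,v_6], [v_1,v_4], [v_1,v_5], [v_2,v_3], [v_2,v_4], [v_3,v_4], [v_4,v_5], [v_4,v_6]

Hence C_0 ≅ Z^7, C_1 ≅ Z^9.

∂_1: C_1 → C_0 is given by ∂[p,q] = [q] − [p]. For instance
  ∂[v_0,v_6] = [v_6] − [v_0].
As a 7×9 matrix over Z this has rank 6, with invariant factors (1,1,1,1,1,1).

Now H_k = ker ∂_k / im ∂_{k+1}, so:

  H_0: rank C_0 − rank ∂_1 = 7 − 6 = 1, and the invariant factors of ∂_1 are all 1, so H_0 ≅ Z.
  H_1: rank ker ∂_1 − rank ∂_2 = (9 − 6) − 0 = 3, and there is no ∂_2, so H_1 ≅ Z^3.

As a check, the Euler characteristic is 7 − 9 = -2, which agrees with 1 − 3 = -2.

Hence the Betti numbers are b_0 = 1, b_1 = 3.

b_0 = 1, b_1 = 3.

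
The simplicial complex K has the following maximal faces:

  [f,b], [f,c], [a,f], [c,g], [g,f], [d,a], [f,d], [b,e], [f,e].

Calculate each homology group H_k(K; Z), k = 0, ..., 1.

H_0 ≅ Z,  H_1 ≅ Z^3.

Take the total order a < b < c < d < e < f < g on the vertex set. Then K (dimension 1) consists of the simplices:

  0-simplices (7): a, b, c, d, e, f, g
  1-simplices (9): ad, af, be, bf, cf, cg, df, ef, fg

giving chain groups C_0 ≅ Z^7, C_1 ≅ Z^9.

The boundary map ∂_1: C_1 → C_0 is given by ∂[p,q] = [q] − [p]. For instance
  ∂ad = d − a.
The resulting 7×9 matrix has rank 6, and its Smith normal form has invariant factors (1,1,1,1,1,1).

Computing H_k = (kernel of ∂_k) / (image of ∂_{k+1}):

  H_0: rank C_0 − rank ∂_1 = 7 − 6 = 1, and the invariant factors of ∂_1 are all 1, so H_0 = Z.
  H_1: rank ker ∂_1 − rank ∂_2 = (9 − 6) − 0 = 3, and there is no ∂_2, so H_1 = Z^3.

As a check, the Euler characteristic is 7 − 9 = -2, which agrees with 1 − 3 = -2.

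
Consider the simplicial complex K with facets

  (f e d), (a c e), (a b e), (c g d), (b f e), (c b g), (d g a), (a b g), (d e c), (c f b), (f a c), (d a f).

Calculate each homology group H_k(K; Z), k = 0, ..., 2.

H_0 ≅ Z,  H_1 ≅ Z/2Z,  H_2 = 0.

Fix the vertex order a < b < c < d < e < f < g and write every simplex with vertices in increasing order. Then dim K = 2 and the simplices of K are:

  0-simplices (7): a, b, c, d, e, f, g
  1-simplices (18): ab, ac, ad, ae, af, ag, bc, be, bf, bg, cd, ce, cf, cg, de, df, dg, ef
  2-simplices (12): abe, abg, ace, acf, adf, adg, bcf, bcg, bef, cde, cdg, def

giving chain groups C_0 ≅ Z^7, C_1 ≅ Z^18, C_2 ≅ Z^12.

The boundary map ∂_1: C_1 → C_0 is given by ∂[p,q] = [q] − [p].
The 7×18 boundary matrix has rank 6 and Smith normal form diag(1,1,1,1,1,1).

The boundary map ∂_2: C_2 → C_1 acts by ∂[p,q,r] = [q,r] − [p,r] + [p,q]. For instance
  ∂cde = de − ce + cd,
  ∂bcf = cf − bf + bc.
The resulting 18×12 matrix has rank 12, and its Smith normal form has invariant factors (1,1,1,1,1,1,1,1,1,1,1,2).

From H_k ≅ ker(∂_k) / im(∂_{k+1}) we obtain:

  H_0: rank C_0 − rank ∂_1 = 7 − 6 = 1, and the invariant factors of ∂_1 are all 1, so H_0 = Z.
  H_1: rank ker ∂_1 − rank ∂_2 = (18 − 6) − 12 = 0, and ∂_2 has invariant factor 2 > 1, so H_1 = Z/2Z.
  H_2: rank ker ∂_2 − rank ∂_3 = (12 − 12) − 0 = 0, and there is no ∂_3, so H_2 = 0.

(K is a triangulation of the real projective plane RP^2.)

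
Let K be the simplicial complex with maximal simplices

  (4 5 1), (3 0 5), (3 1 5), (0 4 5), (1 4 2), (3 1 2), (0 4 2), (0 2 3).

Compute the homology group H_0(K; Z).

H_0 = Z.

Fix the vertex order 0 < 1 < 2 < 3 < 4 < 5 and write every simplex with vertices in increasing order. Then dim K = 2 and the simplices of K are:

  0-simplices (6): [0], [1], [2], [3], [4], [5]
  1-simplices (12): [0,2], [0,3], [0,4], [0,5], [1,2], [1,3], [1,4], [1,5], [2,3], [2,4], [3,5], [4,5]
  2-simplices (8): [0,2,3], [0,2,4], [0,3,5], [0,4,5], [1,2,3], [1,2,4], [1,3,5], [1,4,5]

so the chain groups are C_0 ≅ Z^6, C_1 ≅ Z^12, C_2 ≅ Z^8.

∂_1: C_1 → C_0 is given by ∂[p,q] = [q] − [p]. For instance
  ∂[4,5] = [5] − [4].
This gives a 6×12 integer matrix of rank 5; reducing to Smith normal form yields diagonal entries (1,1,1,1,1).

The boundary map ∂_2: C_2 → C_1 acts by ∂[p,q,r] = [q,r] − [p,r] + [p,q]. For instance
  ∂[0,2,4] = [2,4] − [0,4] + [0,2],
  ∂[1,3,5] = [3,5] − [1,5] + [1,3].
The 12×8 boundary matrix has rank 7 and Smith normal form diag(1,1,1,1,1,1,1).

Reading off H_k = ker ∂_k / im ∂_{k+1}:

  H_0: rank C_0 − rank ∂_1 = 6 − 5 = 1, and the invariant factors of ∂_1 are all 1, so H_0 = Z.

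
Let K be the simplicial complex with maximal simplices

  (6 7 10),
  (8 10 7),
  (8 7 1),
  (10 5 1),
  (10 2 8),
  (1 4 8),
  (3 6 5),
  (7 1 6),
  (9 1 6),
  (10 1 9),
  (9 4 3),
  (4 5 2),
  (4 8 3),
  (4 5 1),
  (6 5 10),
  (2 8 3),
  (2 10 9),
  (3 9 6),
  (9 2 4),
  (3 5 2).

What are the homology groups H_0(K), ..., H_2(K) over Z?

Take the total order 1 < 2 < 3 < 4 < 5 < 6 < 7 < 8 < 9 < 10 on the vertex set. Then K (dimension 2) consists of the simplices:

  0-simplices (10): [1], [2], [3], [4], [5], [6], [7], [8], [9], [10]
  1-simplices (30): (30 of them)
  2-simplices (20): (20 of them)

giving chain groups C_0 ≅ Z^10, C_1 ≅ Z^30, C_2 ≅ Z^20.

∂_1: C_1 → C_0 is given by ∂[p,q] = [q] − [p].
The resulting 10×30 matrix has rank 9, and its Smith normal form has invariant factors (1,1,1,1,1,1,1,1,1).

∂_2: C_2 → C_1 acts by ∂[p,q,r] = [q,r] − [p,r] + [p,q]. For instance
  ∂[1,4,8] = [4,8] − [1,8] + [1,4],
  ∂[1,5,10] = [5,10] − [1,10] + [1,5].
As a 30×20 matrix over Z this has rank 20, with invariant factors (1,1,1,1,1,1,1,1,1,1,1,1,1,1,1,1,1,1,1,2).

Now H_k = ker ∂_k / im ∂_{k+1}, so:

  H_0: rank C_0 − rank ∂_1 = 10 − 9 = 1, and the invariant factors of ∂_1 are all 1, so H_0 = Z.
  H_1: rank ker ∂_1 − rank ∂_2 = (30 − 9) − 20 = 1, and ∂_2 has invariant factor 2 > 1, so H_1 = Z ⊕ Z/2Z.
  H_2: rank ker ∂_2 − rank ∂_3 = (20 − 20) − 0 = 0, and there is no ∂_3, so H_2 = 0.

As a check, the Euler characteristic is 10 − 30 + 20 = 0, which agrees with 1 − 1 + 0 = 0.
(K is a triangulation of the Klein bottle.)

H_0 = Z,  H_1 = Z ⊕ Z/2Z,  H_2 = 0.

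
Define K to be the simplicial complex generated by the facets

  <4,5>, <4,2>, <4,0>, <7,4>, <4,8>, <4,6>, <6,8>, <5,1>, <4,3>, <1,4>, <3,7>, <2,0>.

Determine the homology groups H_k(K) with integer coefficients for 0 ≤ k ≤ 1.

Order the vertices as 0 < 1 < 2 < 3 < 4 < 5 < 6 < 7 < 8. Listing each simplex with vertices in this order, K has dimension 1 with simplices:

  0-simplices (9): [0], [1], [2], [3], [4], [5], [6], [7], [8]
  1-simplices (12): [0,2], [0,4], [1,4], [1,5], [2,4], [3,4], [3,7], [4,5], [4,6], [4,7], [4,8], [6,8]

giving chain groups C_0 ≅ Z^9, C_1 ≅ Z^12.

The boundary map ∂_1: C_1 → C_0 is given by ∂[p,q] = [q] − [p]. For instance
  ∂[4,5] = [5] − [4].
The resulting 9×12 matrix has rank 8, and its Smith normal form has invariant factors (1,1,1,1,1,1,1,1).

Computing H_k = (kernel of ∂_k) / (image of ∂_{k+1}):

  H_0: rank C_0 − rank ∂_1 = 9 − 8 = 1, and the invariant factors of ∂_1 are all 1, so H_0 ≅ Z.
  H_1: rank ker ∂_1 − rank ∂_2 = (12 − 8) − 0 = 4, and there is no ∂_2, so H_1 ≅ Z^4.

H_0 = Z,  H_1 = Z^4.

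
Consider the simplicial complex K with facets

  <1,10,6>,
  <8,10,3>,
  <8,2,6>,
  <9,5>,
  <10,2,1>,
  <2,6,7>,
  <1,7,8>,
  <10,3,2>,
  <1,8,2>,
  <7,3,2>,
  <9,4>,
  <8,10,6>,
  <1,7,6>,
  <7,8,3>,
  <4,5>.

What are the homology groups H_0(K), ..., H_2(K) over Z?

H_0 ≅ Z^2,  H_1 ≅ Z ⊕ Z/2,  H_2 = 0.

Fix the vertex order 1 < 2 < 3 < 4 < 5 < 6 < 7 < 8 < 9 < 10 and write every simplex with vertices in increasing order. Then dim K = 2 and the simplices of K are:

  0-simplices (10): [1], [2], [3], [4], [5], [6], [7], [8], [9], [10]
  1-simplices (21): [1,2], [1,6], [1,7], [1,8], [1,10], [2,3], [2,6], [2,7], [2,8], [2,10], [3,7], [3,8], [3,10], [4,5], [4,9], [5,9], [6,7], [6,8], [6,10], [7,8], [8,10]
  2-simplices (12): [1,2,8], [1,2,10], [1,6,7], [1,6,10], [1,7,8], [2,3,7], [2,3,10], [2,6,7], [2,6,8], [3,7,8], [3,8,10], [6,8,10]

giving chain groups C_0 ≅ Z^10, C_1 ≅ Z^21, C_2 ≅ Z^12.

Boundary ∂_1: C_1 → C_0 is given by ∂[p,q] = [q] − [p]. For instance
  ∂[2,3] = [3] − [2].
The 10×21 boundary matrix has rank 8 and Smith normal form diag(1,1,1,1,1,1,1,1).

The boundary map ∂_2: C_2 → C_1 sends each 2-simplex [p,q,r] to [q,r] − [p,r] + [p,q]. For instance
  ∂[2,3,7] = [3,7] − [2,7] + [2,3],
  ∂[1,6,7] = [6,7] − [1,7] + [1,6].
This gives a 21×12 integer matrix of rank 12; reducing to Smith normal form yields diagonal entries (1,1,1,1,1,1,1,1,1,1,1,2).

Reading off H_k = ker ∂_k / im ∂_{k+1}:

  H_0: rank C_0 − rank ∂_1 = 10 − 8 = 2, and the invariant factors of ∂_1 are all 1, so H_0 = Z^2.
  H_1: rank ker ∂_1 − rank ∂_2 = (21 − 8) − 12 = 1, and ∂_2 has invariant factor 2 > 1, so H_1 = Z ⊕ Z/2.
  H_2: rank ker ∂_2 − rank ∂_3 = (12 − 12) − 0 = 0, and there is no ∂_3, so H_2 = 0.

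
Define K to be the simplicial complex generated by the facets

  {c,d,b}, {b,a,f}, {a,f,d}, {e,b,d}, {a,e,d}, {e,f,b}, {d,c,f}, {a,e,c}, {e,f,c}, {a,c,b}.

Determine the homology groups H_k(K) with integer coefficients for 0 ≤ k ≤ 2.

Fix the vertex order a < b < c < d < e < f and write every simplex with vertices in increasing order. Then dim K = 2 and the simplices of K are:

  0-simplices (6): a, b, c, d, e, f
  1-simplices (15): ab, ac, ad, ae, af, bc, bd, be, bf, cd, ce, cf, de, df, ef
  2-simplices (10): abc, abf, ace, ade, adf, bcd, bde, bef, cdf, cef

so the chain groups are C_0 ≅ Z^6, C_1 ≅ Z^15, C_2 ≅ Z^10.

∂_1: C_1 → C_0 is given by ∂[p,q] = [q] − [p].
The 6×15 boundary matrix has rank 5 and Smith normal form diag(1,1,1,1,1).

The boundary map ∂_2: C_2 → C_1 maps a triangle to the signed sum of its edges. For instance
  ∂ade = de − ae + ad,
  ∂bcd = cd − bd + bc.
The 15×10 boundary matrix has rank 10 and Smith normal form diag(1,1,1,1,1,1,1,1,1,2).

Now H_k = ker ∂_k / im ∂_{k+1}, so:

  H_0: rank C_0 − rank ∂_1 = 6 − 5 = 1, and the invariant factors of ∂_1 are all 1, so H_0 = Z.
  H_1: rank ker ∂_1 − rank ∂_2 = (15 − 5) − 10 = 0, and ∂_2 has invariant factor 2 > 1, so H_1 = Z/2Z.
  H_2: rank ker ∂_2 − rank ∂_3 = (10 − 10) − 0 = 0, and there is no ∂_3, so H_2 = 0.

H_0 ≅ Z,  H_1 ≅ Z/2Z,  H_2 = 0.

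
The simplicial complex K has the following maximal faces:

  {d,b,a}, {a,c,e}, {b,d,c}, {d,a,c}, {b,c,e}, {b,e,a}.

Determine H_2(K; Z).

H_2 ≅ Z.

K has 5 vertices, 9 edges, 6 triangles.
rank ∂_2 = 5, rank ∂_3 = 0 ⇒ b_2 = 6 − 5 − 0 = 1. So H_2 ≅ Z.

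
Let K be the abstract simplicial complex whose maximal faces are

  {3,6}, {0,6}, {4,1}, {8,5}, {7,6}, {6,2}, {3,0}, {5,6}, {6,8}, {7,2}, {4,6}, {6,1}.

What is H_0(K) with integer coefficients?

Order the vertices as 0 < 1 < 2 < 3 < 4 < 5 < 6 < 7 < 8. Listing each simplex with vertices in this order, K has dimension 1 with simplices:

  0-simplices (9): [0], [1], [2], [3], [4], [5], [6], [7], [8]
  1-simplices (12): [0,3], [0,6], [1,4], [1,6], [2,6], [2,7], [3,6], [4,6], [5,6], [5,8], [6,7], [6,8]

giving chain groups C_0 ≅ Z^9, C_1 ≅ Z^12.

Boundary ∂_1: C_1 → C_0 is given by ∂[p,q] = [q] − [p]. For instance
  ∂[0,6] = [6] − [0].
This gives a 9×12 integer matrix of rank 8; reducing to Smith normal form yields diagonal entries (1,1,1,1,1,1,1,1).

From H_k ≅ ker(∂_k) / im(∂_{k+1}) we obtain:

  H_0: rank C_0 − rank ∂_1 = 9 − 8 = 1, and the invariant factors of ∂_1 are all 1, so H_0 = Z.

H_0 ≅ Z.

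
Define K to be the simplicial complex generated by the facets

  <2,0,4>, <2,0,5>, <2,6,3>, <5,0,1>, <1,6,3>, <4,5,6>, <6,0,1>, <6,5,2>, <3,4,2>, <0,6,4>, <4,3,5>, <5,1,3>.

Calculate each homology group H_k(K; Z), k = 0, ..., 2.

H_0 ≅ Z,  H_1 ≅ Z/2,  H_2 = 0.

We work with the vertex ordering 0 < 1 < 2 < 3 < 4 < 5 < 6. The simplices of K, each written with vertices in increasing order, are:

  0-simplices (7): [0], [1], [2], [3], [4], [5], [6]
  1-simplices (18): [0,1], [0,2], [0,4], [0,5], [0,6], [1,3], [1,5], [1,6], [2,3], [2,4], [2,5], [2,6], [3,4], [3,5], [3,6], [4,5], [4,6], [5,6]
  2-simplices (12): [0,1,5], [0,1,6], [0,2,4], [0,2,5], [0,4,6], [1,3,5], [1,3,6], [2,3,4], [2,3,6], [2,5,6], [3,4,5], [4,5,6]

Hence C_0 ≅ Z^7, C_1 ≅ Z^18, C_2 ≅ Z^12.

∂_1: C_1 → C_0 sends each edge [p,q] (with p < q) to q − p.
As a 7×18 matrix over Z this has rank 6, with invariant factors (1,1,1,1,1,1).

The boundary map ∂_2: C_2 → C_1 sends each 2-simplex [p,q,r] to [q,r] − [p,r] + [p,q]. For instance
  ∂[2,5,6] = [5,6] − [2,6] + [2,5],
  ∂[2,3,6] = [3,6] − [2,6] + [2,3].
The 18×12 boundary matrix has rank 12 and Smith normal form diag(1,1,1,1,1,1,1,1,1,1,1,2).

Now H_k = ker ∂_k / im ∂_{k+1}, so:

  H_0: rank C_0 − rank ∂_1 = 7 − 6 = 1, and the invariant factors of ∂_1 are all 1, so H_0 ≅ Z.
  H_1: rank ker ∂_1 − rank ∂_2 = (18 − 6) − 12 = 0, and ∂_2 has invariant factor 2 > 1, so H_1 ≅ Z/2.
  H_2: rank ker ∂_2 − rank ∂_3 = (12 − 12) − 0 = 0, and there is no ∂_3, so H_2 ≅ 0.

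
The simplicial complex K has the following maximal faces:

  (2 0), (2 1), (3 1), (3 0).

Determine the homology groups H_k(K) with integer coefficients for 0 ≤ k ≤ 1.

H_0 ≅ Z,  H_1 ≅ Z.

Take the total order 0 < 1 < 2 < 3 on the vertex set. Then K (dimension 1) consists of the simplices:

  0-simplices (4): [0], [1], [2], [3]
  1-simplices (4): [0,2], [0,3], [1,2], [1,3]

giving chain groups C_0 ≅ Z^4, C_1 ≅ Z^4.

The boundary map ∂_1: C_1 → C_0 maps an edge to its endpoints' difference, ∂[p,q] = q − p. For instance
  ∂[1,3] = [3] − [1].
The resulting 4×4 matrix has rank 3, and its Smith normal form has invariant factors (1,1,1).

Reading off H_k = ker ∂_k / im ∂_{k+1}:

  H_0: rank C_0 − rank ∂_1 = 4 − 3 = 1, and the invariant factors of ∂_1 are all 1, so H_0 = Z.
  H_1: rank ker ∂_1 − rank ∂_2 = (4 − 3) − 0 = 1, and there is no ∂_2, so H_1 = Z.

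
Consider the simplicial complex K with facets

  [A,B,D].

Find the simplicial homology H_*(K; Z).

Fix the vertex order A < B < D and write every simplex with vertices in increasing order. Then dim K = 2 and the simplices of K are:

  0-simplices (3): A, B, D
  1-simplices (3): AB, AD, BD
  2-simplices (1): ABD

Hence C_0 ≅ Z^3, C_1 ≅ Z^3, C_2 ≅ Z^1.

Boundary ∂_1: C_1 → C_0 is given by ∂[p,q] = [q] − [p]. For instance
  ∂BD = D − B.
As a 3×3 matrix over Z this has rank 2, with invariant factors (1,1).

The boundary map ∂_2: C_2 → C_1 acts by ∂[p,q,r] = [q,r] − [p,r] + [p,q]. For instance
  ∂ABD = BD − AD + AB.
This gives a 3×1 integer matrix of rank 1; reducing to Smith normal form yields diagonal entries (1).

Reading off H_k = ker ∂_k / im ∂_{k+1}:

  H_0: rank C_0 − rank ∂_1 = 3 − 2 = 1, and the invariant factors of ∂_1 are all 1, so H_0 ≅ Z.
  H_1: rank ker ∂_1 − rank ∂_2 = (3 − 2) − 1 = 0, and the invariant factors of ∂_2 are all 1, so H_1 ≅ 0.
  H_2: rank ker ∂_2 − rank ∂_3 = (1 − 1) − 0 = 0, and there is no ∂_3, so H_2 ≅ 0.

As a check, the Euler characteristic is 3 − 3 + 1 = 1, which agrees with 1 − 0 + 0 = 1.

H_0 ≅ Z,  H_1 = 0,  H_2 = 0.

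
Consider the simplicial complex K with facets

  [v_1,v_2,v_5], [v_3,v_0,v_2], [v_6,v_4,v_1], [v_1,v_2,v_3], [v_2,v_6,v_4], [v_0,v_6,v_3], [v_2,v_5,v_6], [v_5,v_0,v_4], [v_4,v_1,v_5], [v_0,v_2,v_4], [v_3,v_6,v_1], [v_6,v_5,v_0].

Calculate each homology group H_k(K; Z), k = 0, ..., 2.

We work with the vertex ordering v_0 < v_1 < v_2 < v_3 < v_4 < v_5 < v_6. The simplices of K, each written with vertices in increasing order, are:

  0-simplices (7): [v_0], [v_1], [v_2], [v_3], [v_4], [v_5], [v_6]
  1-simplices (18): (18 of them)
  2-simplices (12): (12 of them)

giving chain groups C_0 ≅ Z^7, C_1 ≅ Z^18, C_2 ≅ Z^12.

The boundary map ∂_1: C_1 → C_0 maps an edge to its endpoints' difference, ∂[p,q] = q − p. For instance
  ∂[v_1,v_6] = [v_6] − [v_1].
This gives a 7×18 integer matrix of rank 6; reducing to Smith normal form yields diagonal entries (1,1,1,1,1,1).

The boundary map ∂_2: C_2 → C_1 acts by ∂[p,q,r] = [q,r] − [p,r] + [p,q]. For instance
  ∂[v_2,v_4,v_6] = [v_4,v_6] − [v_2,v_6] + [v_2,v_4],
  ∂[v_1,v_2,v_3] = [v_2,v_3] − [v_1,v_3] + [v_1,v_2].
The 18×12 boundary matrix has rank 12 and Smith normal form diag(1,1,1,1,1,1,1,1,1,1,1,2).

Now H_k = ker ∂_k / im ∂_{k+1}, so:

  H_0: rank C_0 − rank ∂_1 = 7 − 6 = 1, and the invariant factors of ∂_1 are all 1, so H_0 ≅ Z.
  H_1: rank ker ∂_1 − rank ∂_2 = (18 − 6) − 12 = 0, and ∂_2 has invariant factor 2 > 1, so H_1 ≅ Z/2Z.
  H_2: rank ker ∂_2 − rank ∂_3 = (12 − 12) − 0 = 0, and there is no ∂_3, so H_2 ≅ 0.

H_0 ≅ Z,  H_1 ≅ Z/2Z,  H_2 = 0.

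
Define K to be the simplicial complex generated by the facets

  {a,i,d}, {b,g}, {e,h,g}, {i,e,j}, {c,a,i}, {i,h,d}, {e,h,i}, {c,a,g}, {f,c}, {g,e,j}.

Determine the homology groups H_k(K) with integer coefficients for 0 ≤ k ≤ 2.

H_0 = Z,  H_1 = Z,  H_2 = 0.

Order the vertices as a < b < c < d < e < f < g < h < i < j. Listing each simplex with vertices in this order, K has dimension 2 with simplices:

  0-simplices (10): a, b, c, d, e, f, g, h, i, j
  1-simplices (18): ac, ad, ag, ai, bg, cf, cg, ci, dh, di, eg, eh, ei, ej, gh, gj, hi, ij
  2-simplices (8): acg, aci, adi, dhi, egh, egj, ehi, eij

so the chain groups are C_0 ≅ Z^10, C_1 ≅ Z^18, C_2 ≅ Z^8.

The boundary map ∂_1: C_1 → C_0 is given by ∂[p,q] = [q] − [p]. For instance
  ∂eh = h − e.
This gives a 10×18 integer matrix of rank 9; reducing to Smith normal form yields diagonal entries (1,1,1,1,1,1,1,1,1).

∂_2: C_2 → C_1 sends each 2-simplex [p,q,r] to [q,r] − [p,r] + [p,q]. For instance
  ∂eij = ij − ej + ei,
  ∂acg = cg − ag + ac.
As a 18×8 matrix over Z this has rank 8, with invariant factors (1,1,1,1,1,1,1,1).

From H_k ≅ ker(∂_k) / im(∂_{k+1}) we obtain:

  H_0: rank C_0 − rank ∂_1 = 10 − 9 = 1, and the invariant factors of ∂_1 are all 1, so H_0 = Z.
  H_1: rank ker ∂_1 − rank ∂_2 = (18 − 9) − 8 = 1, and the invariant factors of ∂_2 are all 1, so H_1 = Z.
  H_2: rank ker ∂_2 − rank ∂_3 = (8 − 8) − 0 = 0, and there is no ∂_3, so H_2 = 0.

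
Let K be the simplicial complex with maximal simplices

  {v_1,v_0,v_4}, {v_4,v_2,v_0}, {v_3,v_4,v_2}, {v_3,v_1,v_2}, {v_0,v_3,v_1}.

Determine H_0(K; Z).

Take the total order v_0 < v_1 < v_2 < v_3 < v_4 on the vertex set. Then K (dimension 2) consists of the simplices:

  0-simplices (5): [v_0], [v_1], [v_2], [v_3], [v_4]
  1-simplices (10): [v_0,v_1], [v_0,v_2], [v_0,v_3], [v_0,v_4], [v_1,v_2], [v_1,v_3], [v_1,v_4], [v_2,v_3], [v_2,v_4], [v_3,v_4]
  2-simplices (5): [v_0,v_1,v_3], [v_0,v_1,v_4], [v_0,v_2,v_4], [v_1,v_2,v_3], [v_2,v_3,v_4]

so the chain groups are C_0 ≅ Z^5, C_1 ≅ Z^10, C_2 ≅ Z^5.

∂_1: C_1 → C_0 sends each edge [p,q] (with p < q) to q − p.
This gives a 5×10 integer matrix of rank 4; reducing to Smith normal form yields diagonal entries (1,1,1,1).

Boundary ∂_2: C_2 → C_1 sends each 2-simplex [p,q,r] to [q,r] − [p,r] + [p,q]. For instance
  ∂[v_2,v_3,v_4] = [v_3,v_4] − [v_2,v_4] + [v_2,v_3],
  ∂[v_0,v_2,v_4] = [v_2,v_4] − [v_0,v_4] + [v_0,v_2].
As a 10×5 matrix over Z this has rank 5, with invariant factors (1,1,1,1,1).

From H_k ≅ ker(∂_k) / im(∂_{k+1}) we obtain:

  H_0: rank C_0 − rank ∂_1 = 5 − 4 = 1, and the invariant factors of ∂_1 are all 1, so H_0 ≅ Z.

H_0 ≅ Z.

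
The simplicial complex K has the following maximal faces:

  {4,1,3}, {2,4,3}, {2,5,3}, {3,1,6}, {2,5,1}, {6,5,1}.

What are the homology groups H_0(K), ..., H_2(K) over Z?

Order the vertices as 1 < 2 < 3 < 4 < 5 < 6. Listing each simplex with vertices in this order, K has dimension 2 with simplices:

  0-simplices (6): [1], [2], [3], [4], [5], [6]
  1-simplices (12): [1,2], [1,3], [1,4], [1,5], [1,6], [2,3], [2,4], [2,5], [3,4], [3,5], [3,6], [5,6]
  2-simplices (6): [1,2,5], [1,3,4], [1,3,6], [1,5,6], [2,3,4], [2,3,5]

so the chain groups are C_0 ≅ Z^6, C_1 ≅ Z^12, C_2 ≅ Z^6.

∂_1: C_1 → C_0 sends each edge [p,q] (with p < q) to q − p.
This gives a 6×12 integer matrix of rank 5; reducing to Smith normal form yields diagonal entries (1,1,1,1,1).

∂_2: C_2 → C_1 maps a triangle to the signed sum of its edges. For instance
  ∂[1,2,5] = [2,5] − [1,5] + [1,2],
  ∂[1,5,6] = [5,6] − [1,6] + [1,5].
As a 12×6 matrix over Z this has rank 6, with invariant factors (1,1,1,1,1,1).

Computing H_k = (kernel of ∂_k) / (image of ∂_{k+1}):

  H_0: rank C_0 − rank ∂_1 = 6 − 5 = 1, and the invariant factors of ∂_1 are all 1, so H_0 = Z.
  H_1: rank ker ∂_1 − rank ∂_2 = (12 − 5) − 6 = 1, and the invariant factors of ∂_2 are all 1, so H_1 = Z.
  H_2: rank ker ∂_2 − rank ∂_3 = (6 − 6) − 0 = 0, and there is no ∂_3, so H_2 = 0.

H_0 = Z,  H_1 = Z,  H_2 = 0.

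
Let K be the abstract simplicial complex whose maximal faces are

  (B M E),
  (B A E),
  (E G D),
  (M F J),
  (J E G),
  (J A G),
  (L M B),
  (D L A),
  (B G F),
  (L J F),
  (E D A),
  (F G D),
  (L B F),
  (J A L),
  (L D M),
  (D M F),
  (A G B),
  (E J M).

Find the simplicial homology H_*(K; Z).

Take the total order A < B < D < E < F < G < J < L < M on the vertex set. Then K (dimension 2) consists of the simplices:

  0-simplices (9): A, B, D, E, F, G, J, L, M
  1-simplices (27): AB, AD, AE, AG, AJ, AL, BE, BF, BG, BL, BM, DE, DF, DG, DL, DM, EG, EJ, EM, FG, FJ, FL, FM, GJ, JL, JM, LM
  2-simplices (18): ABE, ABG, ADE, ADL, AGJ, AJL, BEM, BFG, BFL, BLM, DEG, DFG, DFM, DLM, EGJ, EJM, FJL, FJM

Hence C_0 ≅ Z^9, C_1 ≅ Z^27, C_2 ≅ Z^18.

∂_1: C_1 → C_0 is given by ∂[p,q] = [q] − [p]. For instance
  ∂LM = M − L.
This gives a 9×27 integer matrix of rank 8; reducing to Smith normal form yields diagonal entries (1,1,1,1,1,1,1,1).

The boundary map ∂_2: C_2 → C_1 acts by ∂[p,q,r] = [q,r] − [p,r] + [p,q]. For instance
  ∂DFG = FG − DG + DF,
  ∂BFG = FG − BG + BF.
As a 27×18 matrix over Z this has rank 18, with invariant factors (1,1,1,1,1,1,1,1,1,1,1,1,1,1,1,1,1,2).

Computing H_k = (kernel of ∂_k) / (image of ∂_{k+1}):

  H_0: rank C_0 − rank ∂_1 = 9 − 8 = 1, and the invariant factors of ∂_1 are all 1, so H_0 = Z.
  H_1: rank ker ∂_1 − rank ∂_2 = (27 − 8) − 18 = 1, and ∂_2 has invariant factor 2 > 1, so H_1 = Z × Z/2.
  H_2: rank ker ∂_2 − rank ∂_3 = (18 − 18) − 0 = 0, and there is no ∂_3, so H_2 = 0.

As a check, the Euler characteristic is 9 − 27 + 18 = 0, which agrees with 1 − 1 + 0 = 0.
(K is a triangulation of the Klein bottle.)

H_0 = Z,  H_1 = Z × Z/2,  H_2 = 0.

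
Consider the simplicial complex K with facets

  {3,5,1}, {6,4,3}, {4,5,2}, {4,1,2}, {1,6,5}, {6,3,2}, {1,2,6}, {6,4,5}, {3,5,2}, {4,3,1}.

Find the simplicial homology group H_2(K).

Fix the vertex order 1 < 2 < 3 < 4 < 5 < 6 and write every simplex with vertices in increasing order. Then dim K = 2 and the simplices of K are:

  0-simplices (6): [1], [2], [3], [4], [5], [6]
  1-simplices (15): [1,2], [1,3], [1,4], [1,5], [1,6], [2,3], [2,4], [2,5], [2,6], [3,4], [3,5], [3,6], [4,5], [4,6], [5,6]
  2-simplices (10): [1,2,4], [1,2,6], [1,3,4], [1,3,5], [1,5,6], [2,3,5], [2,3,6], [2,4,5], [3,4,6], [4,5,6]

so the chain groups are C_0 ≅ Z^6, C_1 ≅ Z^15, C_2 ≅ Z^10.

Boundary ∂_1: C_1 → C_0 sends each edge [p,q] (with p < q) to q − p. For instance
  ∂[4,5] = [5] − [4].
As a 6×15 matrix over Z this has rank 5, with invariant factors (1,1,1,1,1).

The boundary map ∂_2: C_2 → C_1 sends each 2-simplex [p,q,r] to [q,r] − [p,r] + [p,q]. For instance
  ∂[1,5,6] = [5,6] − [1,6] + [1,5],
  ∂[2,3,6] = [3,6] − [2,6] + [2,3].
This gives a 15×10 integer matrix of rank 10; reducing to Smith normal form yields diagonal entries (1,1,1,1,1,1,1,1,1,2).

From H_k ≅ ker(∂_k) / im(∂_{k+1}) we obtain:

  H_2: rank ker ∂_2 − rank ∂_3 = (10 − 10) − 0 = 0, and there is no ∂_3, so H_2 ≅ 0.

H_2 = 0.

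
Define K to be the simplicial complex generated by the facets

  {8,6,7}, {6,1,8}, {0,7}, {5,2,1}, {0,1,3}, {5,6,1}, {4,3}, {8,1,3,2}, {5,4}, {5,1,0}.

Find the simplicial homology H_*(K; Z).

Take the total order 0 < 1 < 2 < 3 < 4 < 5 < 6 < 7 < 8 on the vertex set. Then K (dimension 3) consists of the simplices:

  0-simplices (9): [0], [1], [2], [3], [4], [5], [6], [7], [8]
  1-simplices (19): [0,1], [0,3], [0,5], [0,7], [1,2], [1,3], [1,5], [1,6], [1,8], [2,3], [2,5], [2,8], [3,4], [3,8], [4,5], [5,6], [6,7], [6,8], [7,8]
  2-simplices (10): [0,1,3], [0,1,5], [1,2,3], [1,2,5], [1,2,8], [1,3,8], [1,5,6], [1,6,8], [2,3,8], [6,7,8]
  3-simplices (1): [1,2,3,8]

giving chain groups C_0 ≅ Z^9, C_1 ≅ Z^19, C_2 ≅ Z^10, C_3 ≅ Z^1.

Boundary ∂_1: C_1 → C_0 is given by ∂[p,q] = [q] − [p]. For instance
  ∂[3,4] = [4] − [3].
The 9×19 boundary matrix has rank 8 and Smith normal form diag(1,1,1,1,1,1,1,1).

The boundary map ∂_2: C_2 → C_1 acts by ∂[p,q,r] = [q,r] − [p,r] + [p,q]. For instance
  ∂[0,1,5] = [1,5] − [0,5] + [0,1],
  ∂[1,6,8] = [6,8] − [1,8] + [1,6].
As a 19×10 matrix over Z this has rank 9, with invariant factors (1,1,1,1,1,1,1,1,1).

The boundary map ∂_3: C_3 → C_2 sends each 3-simplex σ to the alternating sum Σ_i (−1)^i (σ with its i-th vertex removed). For instance
  ∂[1,2,3,8] = [2,3,8] − [1,3,8] + [1,2,8] − [1,2,3].
The resulting 10×1 matrix has rank 1, and its Smith normal form has invariant factors (1).

From H_k ≅ ker(∂_k) / im(∂_{k+1}) we obtain:

  H_0: rank C_0 − rank ∂_1 = 9 − 8 = 1, and the invariant factors of ∂_1 are all 1, so H_0 = Z.
  H_1: rank ker ∂_1 − rank ∂_2 = (19 − 8) − 9 = 2, and the invariant factors of ∂_2 are all 1, so H_1 = Z^2.
  H_2: rank ker ∂_2 − rank ∂_3 = (10 − 9) − 1 = 0, and the invariant factors of ∂_3 are all 1, so H_2 = 0.
  H_3: rank ker ∂_3 − rank ∂_4 = (1 − 1) − 0 = 0, and there is no ∂_4, so H_3 = 0.

H_0 = Z,  H_1 = Z^2,  H_2 = 0,  H_3 = 0.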